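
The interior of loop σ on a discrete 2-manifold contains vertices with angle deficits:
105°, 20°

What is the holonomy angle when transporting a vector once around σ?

Holonomy = total enclosed curvature = 105° + 20° = 125°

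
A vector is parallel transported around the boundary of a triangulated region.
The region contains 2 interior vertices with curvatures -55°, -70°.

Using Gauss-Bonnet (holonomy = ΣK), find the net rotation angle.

Holonomy = total enclosed curvature = (-55°) + (-70°) = -125°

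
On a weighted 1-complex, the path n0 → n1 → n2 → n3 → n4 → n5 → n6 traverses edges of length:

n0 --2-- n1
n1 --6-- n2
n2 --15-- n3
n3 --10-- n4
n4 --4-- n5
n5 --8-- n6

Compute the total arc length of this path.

Arc length = 2 + 6 + 15 + 10 + 4 + 8 = 45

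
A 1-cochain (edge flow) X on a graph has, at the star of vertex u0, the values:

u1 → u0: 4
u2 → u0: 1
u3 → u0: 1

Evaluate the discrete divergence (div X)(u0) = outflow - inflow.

Divergence = sum of outgoing flows = (-4) + (-1) + (-1) = -6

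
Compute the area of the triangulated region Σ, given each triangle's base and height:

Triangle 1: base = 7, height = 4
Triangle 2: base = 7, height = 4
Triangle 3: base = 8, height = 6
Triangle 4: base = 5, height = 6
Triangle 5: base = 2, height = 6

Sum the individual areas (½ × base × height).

(1/2)×7×4 + (1/2)×7×4 + (1/2)×8×6 + (1/2)×5×6 + (1/2)×2×6 = 73.0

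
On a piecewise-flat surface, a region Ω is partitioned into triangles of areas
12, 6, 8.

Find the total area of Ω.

12 + 6 + 8 = 26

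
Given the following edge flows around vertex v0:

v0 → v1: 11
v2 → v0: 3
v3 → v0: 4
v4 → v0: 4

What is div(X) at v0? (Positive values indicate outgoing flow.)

Divergence = sum of outgoing flows = 11 + (-3) + (-4) + (-4) = 0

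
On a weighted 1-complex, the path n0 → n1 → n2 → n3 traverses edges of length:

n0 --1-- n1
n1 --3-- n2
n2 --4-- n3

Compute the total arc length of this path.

Arc length = 1 + 3 + 4 = 8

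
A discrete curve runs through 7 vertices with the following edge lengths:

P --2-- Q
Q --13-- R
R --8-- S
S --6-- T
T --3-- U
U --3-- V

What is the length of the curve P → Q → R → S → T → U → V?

Arc length = 2 + 13 + 8 + 6 + 3 + 3 = 35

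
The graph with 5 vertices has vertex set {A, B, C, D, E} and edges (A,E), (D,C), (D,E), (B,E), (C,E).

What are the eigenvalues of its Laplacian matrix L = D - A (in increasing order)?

Degrees: deg(A) = 1, deg(B) = 1, deg(C) = 2, deg(D) = 2, deg(E) = 4.
L = D − A with rows/columns ordered (A, B, C, D, E):
  [ 1,  0,  0,  0, -1]
  [ 0,  1,  0,  0, -1]
  [ 0,  0,  2, -1, -1]
  [ 0,  0, -1,  2, -1]
  [-1, -1, -1, -1,  4]
Characteristic polynomial: det(λI − L) = λ(λ − 1)²(λ − 3)(λ − 5).
Roots: λ = 0; (λ − 1) = 0 ⇒ λ = 1 (multiplicity 2); (λ − 3) = 0 ⇒ λ = 3; (λ − 5) = 0 ⇒ λ = 5.
(Check: the roots sum (with multiplicity) to 10, matching trace L = Σdeg = 2·5 = 10.)
Laplacian eigenvalues (increasing order): [0.0, 1.0, 1.0, 3.0, 5.0]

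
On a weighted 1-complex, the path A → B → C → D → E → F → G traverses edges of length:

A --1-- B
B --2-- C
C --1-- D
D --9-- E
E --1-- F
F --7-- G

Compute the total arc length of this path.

Arc length = 1 + 2 + 1 + 9 + 1 + 7 = 21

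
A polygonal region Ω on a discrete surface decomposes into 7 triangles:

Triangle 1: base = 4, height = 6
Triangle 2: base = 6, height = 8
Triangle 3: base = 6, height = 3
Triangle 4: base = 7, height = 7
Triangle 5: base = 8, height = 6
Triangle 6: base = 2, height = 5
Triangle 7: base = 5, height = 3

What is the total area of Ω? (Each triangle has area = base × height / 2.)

(1/2)×4×6 + (1/2)×6×8 + (1/2)×6×3 + (1/2)×7×7 + (1/2)×8×6 + (1/2)×2×5 + (1/2)×5×3 = 106.0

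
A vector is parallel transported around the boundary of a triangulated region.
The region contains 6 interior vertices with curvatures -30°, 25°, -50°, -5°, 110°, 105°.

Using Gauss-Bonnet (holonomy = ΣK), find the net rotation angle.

Holonomy = total enclosed curvature = (-30°) + 25° + (-50°) + (-5°) + 110° + 105° = 155°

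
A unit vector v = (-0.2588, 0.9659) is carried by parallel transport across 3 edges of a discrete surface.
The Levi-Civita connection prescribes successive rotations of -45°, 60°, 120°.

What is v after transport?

Total rotation: (-45°) + 60° + 120° = 135°. Final vector: (-0.5000, -0.8660)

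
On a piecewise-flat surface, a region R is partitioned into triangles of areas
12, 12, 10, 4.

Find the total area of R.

12 + 12 + 10 + 4 = 38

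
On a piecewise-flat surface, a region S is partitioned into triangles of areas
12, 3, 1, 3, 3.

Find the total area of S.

12 + 3 + 1 + 3 + 3 = 22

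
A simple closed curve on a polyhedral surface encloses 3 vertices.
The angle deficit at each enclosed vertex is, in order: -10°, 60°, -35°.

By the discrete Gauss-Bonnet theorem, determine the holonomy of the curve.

Holonomy = total enclosed curvature = (-10°) + 60° + (-35°) = 15°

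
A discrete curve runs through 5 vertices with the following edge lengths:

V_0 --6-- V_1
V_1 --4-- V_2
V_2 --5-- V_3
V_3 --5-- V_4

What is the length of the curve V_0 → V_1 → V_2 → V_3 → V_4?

Arc length = 6 + 4 + 5 + 5 = 20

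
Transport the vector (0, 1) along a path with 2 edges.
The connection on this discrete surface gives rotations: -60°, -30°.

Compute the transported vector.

Total rotation: (-60°) + (-30°) = -90°. Final vector: (1, 0)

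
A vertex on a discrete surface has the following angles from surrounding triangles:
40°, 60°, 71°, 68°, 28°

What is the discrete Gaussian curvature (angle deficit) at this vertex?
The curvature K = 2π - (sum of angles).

Sum of angles = 267°. K = 360° - 267° = 93° = 31π/60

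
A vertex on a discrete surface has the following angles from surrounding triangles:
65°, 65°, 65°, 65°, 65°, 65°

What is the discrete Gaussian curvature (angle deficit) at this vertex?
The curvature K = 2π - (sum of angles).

Sum of angles = 390°. K = 360° - 390° = -30° = -π/6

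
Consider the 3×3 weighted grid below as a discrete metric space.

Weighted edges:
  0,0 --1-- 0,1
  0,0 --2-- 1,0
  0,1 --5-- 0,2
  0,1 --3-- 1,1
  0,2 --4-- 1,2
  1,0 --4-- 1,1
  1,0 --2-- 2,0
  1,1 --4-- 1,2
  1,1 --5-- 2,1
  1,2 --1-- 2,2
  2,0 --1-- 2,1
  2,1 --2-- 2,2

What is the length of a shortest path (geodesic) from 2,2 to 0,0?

Shortest path: 2,2 → 2,1 → 2,0 → 1,0 → 0,0, total weight = 7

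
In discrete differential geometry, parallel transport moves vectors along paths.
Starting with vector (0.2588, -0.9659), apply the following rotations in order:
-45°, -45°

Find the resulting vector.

Total rotation: (-45°) + (-45°) = -90°. Final vector: (-0.9659, -0.2588)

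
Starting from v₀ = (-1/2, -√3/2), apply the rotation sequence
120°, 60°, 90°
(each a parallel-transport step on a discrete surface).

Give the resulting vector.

Total rotation: 120° + 60° + 90° = 270° ≡ -90° (mod 360°). Final vector: (-0.8660, 0.5000)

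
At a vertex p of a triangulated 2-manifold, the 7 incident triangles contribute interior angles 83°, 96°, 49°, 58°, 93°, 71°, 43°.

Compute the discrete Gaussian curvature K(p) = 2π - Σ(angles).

Sum of angles = 493°. K = 360° - 493° = -133° = -133π/180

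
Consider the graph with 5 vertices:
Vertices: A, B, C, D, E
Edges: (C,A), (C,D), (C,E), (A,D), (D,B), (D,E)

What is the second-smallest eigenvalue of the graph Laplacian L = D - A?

Degrees: deg(A) = 2, deg(B) = 1, deg(C) = 3, deg(D) = 4, deg(E) = 2.
L = D − A with rows/columns ordered (A, B, C, D, E):
  [ 2,  0, -1, -1,  0]
  [ 0,  1,  0, -1,  0]
  [-1,  0,  3, -1, -1]
  [-1, -1, -1,  4, -1]
  [ 0,  0, -1, -1,  2]
Characteristic polynomial: det(λI − L) = λ(λ − 1)(λ − 2)(λ − 4)(λ − 5).
Roots: λ = 0; (λ − 1) = 0 ⇒ λ = 1; (λ − 2) = 0 ⇒ λ = 2; (λ − 4) = 0 ⇒ λ = 4; (λ − 5) = 0 ⇒ λ = 5.
(Check: the roots sum (with multiplicity) to 12, matching trace L = Σdeg = 2·6 = 12.)
Laplacian eigenvalues: [0.0, 1.0, 2.0, 4.0, 5.0]. Algebraic connectivity (smallest non-zero eigenvalue) = 1.0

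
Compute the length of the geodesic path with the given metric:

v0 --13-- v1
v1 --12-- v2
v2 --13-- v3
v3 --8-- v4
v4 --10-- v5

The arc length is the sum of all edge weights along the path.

Arc length = 13 + 12 + 13 + 8 + 10 = 56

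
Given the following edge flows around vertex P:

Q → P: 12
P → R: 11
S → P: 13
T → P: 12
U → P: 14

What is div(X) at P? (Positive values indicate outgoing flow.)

Divergence = sum of outgoing flows = (-12) + 11 + (-13) + (-12) + (-14) = -40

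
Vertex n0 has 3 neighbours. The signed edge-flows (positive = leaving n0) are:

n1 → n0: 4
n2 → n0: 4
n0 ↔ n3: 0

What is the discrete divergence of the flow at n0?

Divergence = sum of outgoing flows = (-4) + (-4) + 0 = -8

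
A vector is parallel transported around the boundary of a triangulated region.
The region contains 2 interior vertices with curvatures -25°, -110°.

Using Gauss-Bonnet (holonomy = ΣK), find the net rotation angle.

Holonomy = total enclosed curvature = (-25°) + (-110°) = -135°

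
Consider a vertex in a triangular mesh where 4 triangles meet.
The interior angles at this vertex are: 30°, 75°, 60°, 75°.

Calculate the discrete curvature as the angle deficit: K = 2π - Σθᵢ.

Sum of angles = 240°. K = 360° - 240° = 120°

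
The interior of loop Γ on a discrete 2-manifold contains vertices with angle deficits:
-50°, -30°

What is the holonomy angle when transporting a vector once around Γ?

Holonomy = total enclosed curvature = (-50°) + (-30°) = -80°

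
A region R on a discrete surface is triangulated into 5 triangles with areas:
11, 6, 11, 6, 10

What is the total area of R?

11 + 6 + 11 + 6 + 10 = 44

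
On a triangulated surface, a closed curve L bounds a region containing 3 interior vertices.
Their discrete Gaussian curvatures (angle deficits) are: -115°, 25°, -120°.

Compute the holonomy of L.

Holonomy = total enclosed curvature = (-115°) + 25° + (-120°) = -210°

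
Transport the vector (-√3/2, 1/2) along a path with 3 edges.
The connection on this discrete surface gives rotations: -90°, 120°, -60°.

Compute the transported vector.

Total rotation: (-90°) + 120° + (-60°) = -30°. Final vector: (-0.5000, 0.8660)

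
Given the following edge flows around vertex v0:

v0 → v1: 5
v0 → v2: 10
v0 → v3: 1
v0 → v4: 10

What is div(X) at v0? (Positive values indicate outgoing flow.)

Divergence = sum of outgoing flows = 5 + 10 + 1 + 10 = 26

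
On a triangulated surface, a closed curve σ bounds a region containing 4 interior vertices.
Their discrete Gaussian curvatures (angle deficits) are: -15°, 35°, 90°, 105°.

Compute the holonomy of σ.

Holonomy = total enclosed curvature = (-15°) + 35° + 90° + 105° = 215°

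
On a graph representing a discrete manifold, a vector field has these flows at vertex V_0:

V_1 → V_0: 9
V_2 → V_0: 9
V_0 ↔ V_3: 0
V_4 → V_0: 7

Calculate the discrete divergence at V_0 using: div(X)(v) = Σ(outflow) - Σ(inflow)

Divergence = sum of outgoing flows = (-9) + (-9) + 0 + (-7) = -25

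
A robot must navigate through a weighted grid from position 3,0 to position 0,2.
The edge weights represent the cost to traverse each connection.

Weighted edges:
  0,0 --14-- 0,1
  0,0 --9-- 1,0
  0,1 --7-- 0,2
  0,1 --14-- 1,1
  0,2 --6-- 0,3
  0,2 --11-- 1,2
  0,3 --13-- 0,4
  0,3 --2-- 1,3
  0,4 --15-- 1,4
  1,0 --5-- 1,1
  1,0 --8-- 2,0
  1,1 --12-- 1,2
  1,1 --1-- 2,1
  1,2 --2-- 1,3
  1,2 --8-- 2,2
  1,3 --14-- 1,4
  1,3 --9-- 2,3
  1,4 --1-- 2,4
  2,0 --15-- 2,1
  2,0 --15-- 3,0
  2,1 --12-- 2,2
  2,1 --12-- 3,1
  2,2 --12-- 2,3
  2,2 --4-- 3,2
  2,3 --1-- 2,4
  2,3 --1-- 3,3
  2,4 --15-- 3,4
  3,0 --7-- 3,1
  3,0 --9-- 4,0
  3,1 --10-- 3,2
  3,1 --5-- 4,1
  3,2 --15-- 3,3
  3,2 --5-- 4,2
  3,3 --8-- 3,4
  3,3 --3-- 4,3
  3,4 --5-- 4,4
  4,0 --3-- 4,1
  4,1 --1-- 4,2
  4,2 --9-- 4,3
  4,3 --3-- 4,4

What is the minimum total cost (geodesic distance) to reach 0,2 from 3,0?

Shortest path: 3,0 → 3,1 → 3,2 → 2,2 → 1,2 → 1,3 → 0,3 → 0,2, total weight = 39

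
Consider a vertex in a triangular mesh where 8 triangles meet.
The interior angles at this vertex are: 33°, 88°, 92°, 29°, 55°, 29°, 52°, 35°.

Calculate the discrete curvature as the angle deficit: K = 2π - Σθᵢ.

Sum of angles = 413°. K = 360° - 413° = -53° = -53π/180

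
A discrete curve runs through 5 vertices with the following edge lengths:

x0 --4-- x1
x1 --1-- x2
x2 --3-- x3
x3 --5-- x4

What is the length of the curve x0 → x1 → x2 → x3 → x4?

Arc length = 4 + 1 + 3 + 5 = 13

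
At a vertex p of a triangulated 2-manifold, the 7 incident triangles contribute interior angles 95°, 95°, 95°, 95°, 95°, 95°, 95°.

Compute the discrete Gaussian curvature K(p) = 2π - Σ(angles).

Sum of angles = 665°. K = 360° - 665° = -305°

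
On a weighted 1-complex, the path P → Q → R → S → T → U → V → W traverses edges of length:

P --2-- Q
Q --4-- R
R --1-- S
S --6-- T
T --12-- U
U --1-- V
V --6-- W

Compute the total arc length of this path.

Arc length = 2 + 4 + 1 + 6 + 12 + 1 + 6 = 32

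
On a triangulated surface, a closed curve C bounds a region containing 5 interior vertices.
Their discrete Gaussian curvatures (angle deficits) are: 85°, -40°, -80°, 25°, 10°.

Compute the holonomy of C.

Holonomy = total enclosed curvature = 85° + (-40°) + (-80°) + 25° + 10° = 0°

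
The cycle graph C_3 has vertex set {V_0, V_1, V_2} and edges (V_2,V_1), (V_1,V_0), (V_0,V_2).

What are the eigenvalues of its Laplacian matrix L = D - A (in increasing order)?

The cycle graph C_n has Laplacian eigenvalues λ_k = 2 − 2cos(2πk/n), k = 0, 1, …, n−1. Here n = 3:
k=0: 2 − 2cos(0) = 0.0; k=1: 2 − 2cos(2π/3) = 3.0; k=2: 2 − 2cos(4π/3) = 3.0.
Laplacian eigenvalues (increasing order): [0.0, 3.0, 3.0]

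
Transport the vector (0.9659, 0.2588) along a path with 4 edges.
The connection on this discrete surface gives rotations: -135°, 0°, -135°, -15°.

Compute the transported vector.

Total rotation: (-135°) + 0° + (-135°) + (-15°) = -285° ≡ 75° (mod 360°). Final vector: (0, 1)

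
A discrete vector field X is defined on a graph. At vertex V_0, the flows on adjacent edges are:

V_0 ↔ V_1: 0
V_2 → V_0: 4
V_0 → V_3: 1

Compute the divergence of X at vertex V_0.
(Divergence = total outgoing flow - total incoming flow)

Divergence = sum of outgoing flows = 0 + (-4) + 1 = -3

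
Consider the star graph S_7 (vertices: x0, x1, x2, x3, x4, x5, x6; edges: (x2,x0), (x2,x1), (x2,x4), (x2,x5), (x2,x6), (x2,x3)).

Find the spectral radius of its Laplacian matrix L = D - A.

The star S_7 is the complete bipartite graph K_{1,6} (one hub of degree 6, 6 leaves of degree 1). The Laplacian spectrum of K_{p,q} is 0, p (multiplicity q−1), q (multiplicity p−1), p+q. With p = 1, q = 6: 0 once, 1 with multiplicity 5, and 7 once. (Check: trace L = sum of degrees = 12 = 5·1 + 7.)
Laplacian eigenvalues: [0.0, 1.0, 1.0, 1.0, 1.0, 1.0, 7.0]. Largest eigenvalue (spectral radius) = 7.0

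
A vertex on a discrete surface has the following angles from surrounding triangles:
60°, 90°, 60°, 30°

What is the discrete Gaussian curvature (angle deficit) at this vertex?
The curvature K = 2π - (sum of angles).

Sum of angles = 240°. K = 360° - 240° = 120°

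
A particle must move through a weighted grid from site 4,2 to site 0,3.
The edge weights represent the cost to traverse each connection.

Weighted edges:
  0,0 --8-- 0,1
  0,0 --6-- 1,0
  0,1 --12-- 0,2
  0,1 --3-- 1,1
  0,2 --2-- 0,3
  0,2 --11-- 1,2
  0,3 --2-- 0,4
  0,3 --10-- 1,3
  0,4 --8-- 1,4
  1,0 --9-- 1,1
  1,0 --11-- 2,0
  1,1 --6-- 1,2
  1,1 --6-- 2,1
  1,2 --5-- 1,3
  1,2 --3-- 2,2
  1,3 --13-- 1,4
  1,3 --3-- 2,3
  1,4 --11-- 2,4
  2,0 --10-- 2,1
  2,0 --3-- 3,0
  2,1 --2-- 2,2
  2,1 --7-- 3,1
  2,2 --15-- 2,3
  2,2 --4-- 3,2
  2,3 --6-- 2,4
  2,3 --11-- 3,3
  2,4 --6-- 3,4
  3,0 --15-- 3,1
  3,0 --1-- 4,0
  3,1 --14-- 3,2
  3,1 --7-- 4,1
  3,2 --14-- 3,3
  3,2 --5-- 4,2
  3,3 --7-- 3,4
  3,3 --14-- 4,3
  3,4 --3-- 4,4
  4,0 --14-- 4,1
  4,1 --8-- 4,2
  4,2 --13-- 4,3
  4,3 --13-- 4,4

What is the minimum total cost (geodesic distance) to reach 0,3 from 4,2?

Shortest path: 4,2 → 3,2 → 2,2 → 1,2 → 0,2 → 0,3, total weight = 25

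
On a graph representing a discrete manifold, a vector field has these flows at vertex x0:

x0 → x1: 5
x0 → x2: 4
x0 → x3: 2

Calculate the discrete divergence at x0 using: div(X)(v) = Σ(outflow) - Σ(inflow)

Divergence = sum of outgoing flows = 5 + 4 + 2 = 11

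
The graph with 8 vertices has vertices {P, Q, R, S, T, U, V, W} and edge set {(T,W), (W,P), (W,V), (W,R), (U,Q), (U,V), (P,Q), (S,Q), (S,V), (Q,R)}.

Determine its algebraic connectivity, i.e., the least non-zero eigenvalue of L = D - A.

Degrees: deg(P) = 2, deg(Q) = 4, deg(R) = 2, deg(S) = 2, deg(T) = 1, deg(U) = 2, deg(V) = 3, deg(W) = 4.
L = D − A with rows/columns ordered (P, Q, R, S, T, U, V, W):
  [ 2, -1,  0,  0,  0,  0,  0, -1]
  [-1,  4, -1, -1,  0, -1,  0,  0]
  [ 0, -1,  2,  0,  0,  0,  0, -1]
  [ 0, -1,  0,  2,  0,  0, -1,  0]
  [ 0,  0,  0,  0,  1,  0,  0, -1]
  [ 0, -1,  0,  0,  0,  2, -1,  0]
  [ 0,  0,  0, -1,  0, -1,  3, -1]
  [-1,  0, -1,  0, -1,  0, -1,  4]
Characteristic polynomial: det(λI − L) = λ(λ² − 6λ + 4)(λ² − 7λ + 8)(λ − 2)²(λ − 3).
Roots: λ = 0; (λ² − 6λ + 4) = 0 ⇒ λ = 3 ± √5 ≈ 0.7639, 5.2361; (λ² − 7λ + 8) = 0 ⇒ λ = (7 ± √17)/2 ≈ 1.4384, 5.5616; (λ − 2) = 0 ⇒ λ = 2 (multiplicity 2); (λ − 3) = 0 ⇒ λ = 3.
(Check: the roots sum (with multiplicity) to 20, matching trace L = Σdeg = 2·10 = 20.)
Laplacian eigenvalues: [0.0, 0.7639, 1.4384, 2.0, 2.0, 3.0, 5.2361, 5.5616]. Algebraic connectivity (smallest non-zero eigenvalue) = 0.7639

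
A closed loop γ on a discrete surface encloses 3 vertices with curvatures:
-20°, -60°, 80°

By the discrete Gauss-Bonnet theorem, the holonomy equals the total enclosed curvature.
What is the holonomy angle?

Holonomy = total enclosed curvature = (-20°) + (-60°) + 80° = 0°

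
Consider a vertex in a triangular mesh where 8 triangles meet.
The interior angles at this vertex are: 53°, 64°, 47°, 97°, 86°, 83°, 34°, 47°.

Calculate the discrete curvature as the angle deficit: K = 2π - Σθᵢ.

Sum of angles = 511°. K = 360° - 511° = -151° = -151π/180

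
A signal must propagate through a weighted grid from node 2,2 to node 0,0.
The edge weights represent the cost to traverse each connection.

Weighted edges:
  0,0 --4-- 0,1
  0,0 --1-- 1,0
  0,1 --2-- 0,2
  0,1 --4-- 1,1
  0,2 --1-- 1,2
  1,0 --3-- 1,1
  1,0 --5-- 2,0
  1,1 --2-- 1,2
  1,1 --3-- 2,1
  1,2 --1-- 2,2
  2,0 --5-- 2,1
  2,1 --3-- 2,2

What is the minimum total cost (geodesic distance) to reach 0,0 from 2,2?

Shortest path: 2,2 → 1,2 → 1,1 → 1,0 → 0,0, total weight = 7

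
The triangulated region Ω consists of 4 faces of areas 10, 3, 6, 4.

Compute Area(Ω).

10 + 3 + 6 + 4 = 23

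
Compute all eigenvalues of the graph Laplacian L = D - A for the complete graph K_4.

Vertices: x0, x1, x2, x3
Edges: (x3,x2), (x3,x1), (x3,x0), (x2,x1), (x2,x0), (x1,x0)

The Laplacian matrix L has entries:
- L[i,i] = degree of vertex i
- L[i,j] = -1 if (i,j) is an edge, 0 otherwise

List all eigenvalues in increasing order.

For the complete graph K_n, L = nI − J (J = all-ones matrix). J has eigenvalues n (once, eigenvector 𝟙) and 0 (multiplicity n−1), so L has eigenvalues 0 (once) and n (multiplicity n−1). Here n = 4: eigenvalue 0 once and 4 with multiplicity 3.
Laplacian eigenvalues (increasing order): [0.0, 4.0, 4.0, 4.0]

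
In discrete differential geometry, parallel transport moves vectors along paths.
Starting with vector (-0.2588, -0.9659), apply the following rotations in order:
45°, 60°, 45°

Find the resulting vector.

Total rotation: 45° + 60° + 45° = 150°. Final vector: (0.7071, 0.7071)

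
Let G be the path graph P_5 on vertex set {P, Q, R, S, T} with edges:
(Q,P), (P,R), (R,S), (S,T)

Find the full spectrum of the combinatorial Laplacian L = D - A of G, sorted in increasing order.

The path graph P_n has Laplacian eigenvalues λ_k = 2 − 2cos(kπ/n), k = 0, 1, …, n−1. Here n = 5:
k=0: 2 − 2cos(0) = 0.0; k=1: 2 − 2cos(π/5) = 0.382; k=2: 2 − 2cos(2π/5) = 1.382; k=3: 2 − 2cos(3π/5) = 2.618; k=4: 2 − 2cos(4π/5) = 3.618.
Laplacian eigenvalues (increasing order): [0.0, 0.382, 1.382, 2.618, 3.618]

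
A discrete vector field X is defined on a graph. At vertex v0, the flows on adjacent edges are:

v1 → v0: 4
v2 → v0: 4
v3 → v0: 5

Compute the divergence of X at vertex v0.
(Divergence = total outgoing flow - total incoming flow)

Divergence = sum of outgoing flows = (-4) + (-4) + (-5) = -13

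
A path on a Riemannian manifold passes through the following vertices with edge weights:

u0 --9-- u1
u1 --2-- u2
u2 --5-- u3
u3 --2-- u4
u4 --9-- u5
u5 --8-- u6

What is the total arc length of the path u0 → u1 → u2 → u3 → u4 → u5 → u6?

Arc length = 9 + 2 + 5 + 2 + 9 + 8 = 35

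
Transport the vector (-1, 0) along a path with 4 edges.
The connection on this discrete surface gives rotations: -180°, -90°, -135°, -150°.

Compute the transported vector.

Total rotation: (-180°) + (-90°) + (-135°) + (-150°) = -555° ≡ 165° (mod 360°). Final vector: (0.9659, -0.2588)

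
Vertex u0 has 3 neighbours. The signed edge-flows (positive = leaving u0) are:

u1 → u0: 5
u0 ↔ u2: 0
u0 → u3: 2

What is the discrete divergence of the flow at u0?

Divergence = sum of outgoing flows = (-5) + 0 + 2 = -3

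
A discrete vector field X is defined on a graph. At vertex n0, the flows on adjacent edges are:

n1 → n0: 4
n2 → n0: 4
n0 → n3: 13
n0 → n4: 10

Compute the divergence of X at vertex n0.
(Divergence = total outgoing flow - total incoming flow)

Divergence = sum of outgoing flows = (-4) + (-4) + 13 + 10 = 15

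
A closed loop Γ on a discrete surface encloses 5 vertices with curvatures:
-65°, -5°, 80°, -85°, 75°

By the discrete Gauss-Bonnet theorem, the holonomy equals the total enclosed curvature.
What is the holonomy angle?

Holonomy = total enclosed curvature = (-65°) + (-5°) + 80° + (-85°) + 75° = 0°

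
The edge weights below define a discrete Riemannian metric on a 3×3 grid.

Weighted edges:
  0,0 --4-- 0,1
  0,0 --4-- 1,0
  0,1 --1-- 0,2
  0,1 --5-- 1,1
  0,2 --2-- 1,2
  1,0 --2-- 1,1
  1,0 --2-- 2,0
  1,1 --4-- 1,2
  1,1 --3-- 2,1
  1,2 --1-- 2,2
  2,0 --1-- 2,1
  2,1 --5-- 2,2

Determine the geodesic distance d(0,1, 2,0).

Shortest path: 0,1 → 1,1 → 1,0 → 2,0, total weight = 9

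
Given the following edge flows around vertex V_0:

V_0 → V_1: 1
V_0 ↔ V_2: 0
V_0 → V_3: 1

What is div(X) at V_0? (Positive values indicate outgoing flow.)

Divergence = sum of outgoing flows = 1 + 0 + 1 = 2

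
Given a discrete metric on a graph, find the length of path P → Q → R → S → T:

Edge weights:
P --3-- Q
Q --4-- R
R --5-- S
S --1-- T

Arc length = 3 + 4 + 5 + 1 = 13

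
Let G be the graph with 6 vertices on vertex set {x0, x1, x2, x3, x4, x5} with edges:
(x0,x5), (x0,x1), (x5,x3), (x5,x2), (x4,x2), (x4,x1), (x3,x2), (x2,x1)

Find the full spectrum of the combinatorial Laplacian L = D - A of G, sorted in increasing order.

Degrees: deg(x0) = 2, deg(x1) = 3, deg(x2) = 4, deg(x3) = 2, deg(x4) = 2, deg(x5) = 3.
L = D − A with rows/columns ordered (x0, x1, x2, x3, x4, x5):
  [ 2, -1,  0,  0,  0, -1]
  [-1,  3, -1,  0, -1,  0]
  [ 0, -1,  4, -1, -1, -1]
  [ 0,  0, -1,  2,  0, -1]
  [ 0, -1, -1,  0,  2,  0]
  [-1,  0, -1, -1,  0,  3]
Characteristic polynomial: det(λI − L) = λ(λ² − 5λ + 5)(λ² − 7λ + 9)(λ − 4).
Roots: λ = 0; (λ² − 5λ + 5) = 0 ⇒ λ = (5 ± √5)/2 ≈ 1.382, 3.618; (λ² − 7λ + 9) = 0 ⇒ λ = (7 ± √13)/2 ≈ 1.6972, 5.3028; (λ − 4) = 0 ⇒ λ = 4.
(Check: the roots sum (with multiplicity) to 16, matching trace L = Σdeg = 2·8 = 16.)
Laplacian eigenvalues (increasing order): [0.0, 1.382, 1.6972, 3.618, 4.0, 5.3028]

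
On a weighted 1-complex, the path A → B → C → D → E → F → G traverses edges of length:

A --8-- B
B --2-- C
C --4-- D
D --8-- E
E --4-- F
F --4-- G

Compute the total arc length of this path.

Arc length = 8 + 2 + 4 + 8 + 4 + 4 = 30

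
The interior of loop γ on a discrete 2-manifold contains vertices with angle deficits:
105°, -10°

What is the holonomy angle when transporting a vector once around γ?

Holonomy = total enclosed curvature = 105° + (-10°) = 95°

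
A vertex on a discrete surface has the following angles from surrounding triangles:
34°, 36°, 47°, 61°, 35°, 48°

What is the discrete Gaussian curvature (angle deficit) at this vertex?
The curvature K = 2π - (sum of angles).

Sum of angles = 261°. K = 360° - 261° = 99° = 11π/20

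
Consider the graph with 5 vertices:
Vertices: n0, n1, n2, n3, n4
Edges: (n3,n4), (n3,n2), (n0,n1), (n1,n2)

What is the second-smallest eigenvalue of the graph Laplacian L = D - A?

Degrees: deg(n0) = 1, deg(n1) = 2, deg(n2) = 2, deg(n3) = 2, deg(n4) = 1.
L = D − A with rows/columns ordered (n0, n1, n2, n3, n4):
  [ 1, -1,  0,  0,  0]
  [-1,  2, -1,  0,  0]
  [ 0, -1,  2, -1,  0]
  [ 0,  0, -1,  2, -1]
  [ 0,  0,  0, -1,  1]
Characteristic polynomial: det(λI − L) = λ(λ² − 3λ + 1)(λ² − 5λ + 5).
Roots: λ = 0; (λ² − 3λ + 1) = 0 ⇒ λ = (3 ± √5)/2 ≈ 0.382, 2.618; (λ² − 5λ + 5) = 0 ⇒ λ = (5 ± √5)/2 ≈ 1.382, 3.618.
(Check: the roots sum (with multiplicity) to 8, matching trace L = Σdeg = 2·4 = 8.)
Laplacian eigenvalues: [0.0, 0.382, 1.382, 2.618, 3.618]. Algebraic connectivity (smallest non-zero eigenvalue) = 0.382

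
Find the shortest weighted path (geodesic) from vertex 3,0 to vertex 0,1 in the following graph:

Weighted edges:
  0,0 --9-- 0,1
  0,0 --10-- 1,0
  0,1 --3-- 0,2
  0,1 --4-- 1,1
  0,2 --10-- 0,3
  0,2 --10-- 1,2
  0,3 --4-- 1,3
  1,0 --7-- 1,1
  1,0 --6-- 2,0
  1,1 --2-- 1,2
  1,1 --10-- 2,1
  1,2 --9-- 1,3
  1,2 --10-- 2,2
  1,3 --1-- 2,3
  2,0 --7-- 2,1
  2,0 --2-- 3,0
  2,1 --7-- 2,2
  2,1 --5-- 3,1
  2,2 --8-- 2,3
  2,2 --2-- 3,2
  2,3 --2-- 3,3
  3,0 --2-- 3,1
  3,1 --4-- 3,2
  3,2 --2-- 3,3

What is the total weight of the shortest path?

Shortest path: 3,0 → 2,0 → 1,0 → 1,1 → 0,1, total weight = 19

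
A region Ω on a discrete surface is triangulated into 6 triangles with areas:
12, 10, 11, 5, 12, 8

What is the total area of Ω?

12 + 10 + 11 + 5 + 12 + 8 = 58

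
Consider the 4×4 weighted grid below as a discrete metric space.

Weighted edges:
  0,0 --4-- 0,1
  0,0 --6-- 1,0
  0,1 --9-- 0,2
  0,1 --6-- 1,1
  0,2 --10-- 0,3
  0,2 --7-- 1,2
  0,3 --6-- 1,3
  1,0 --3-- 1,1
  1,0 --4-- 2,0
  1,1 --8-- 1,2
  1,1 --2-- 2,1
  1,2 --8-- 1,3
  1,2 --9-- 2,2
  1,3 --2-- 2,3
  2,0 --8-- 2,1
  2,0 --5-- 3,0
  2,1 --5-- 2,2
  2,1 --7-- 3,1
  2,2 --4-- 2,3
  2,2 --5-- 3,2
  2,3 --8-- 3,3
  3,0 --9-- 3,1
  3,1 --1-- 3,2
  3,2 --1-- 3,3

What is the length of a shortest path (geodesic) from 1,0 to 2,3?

Shortest path: 1,0 → 1,1 → 2,1 → 2,2 → 2,3, total weight = 14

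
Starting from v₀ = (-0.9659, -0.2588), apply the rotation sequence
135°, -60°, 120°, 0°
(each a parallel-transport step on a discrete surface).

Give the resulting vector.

Total rotation: 135° + (-60°) + 120° + 0° = 195° ≡ -165° (mod 360°). Final vector: (0.8660, 0.5000)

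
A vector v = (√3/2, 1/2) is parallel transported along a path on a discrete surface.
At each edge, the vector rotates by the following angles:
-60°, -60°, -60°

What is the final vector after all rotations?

Total rotation: (-60°) + (-60°) + (-60°) = -180° ≡ 180° (mod 360°). Final vector: (-0.8660, -0.5000)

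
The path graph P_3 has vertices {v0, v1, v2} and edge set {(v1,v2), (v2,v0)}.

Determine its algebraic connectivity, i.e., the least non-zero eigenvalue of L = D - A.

The path graph P_n has Laplacian eigenvalues λ_k = 2 − 2cos(kπ/n), k = 0, 1, …, n−1. Here n = 3:
k=0: 2 − 2cos(0) = 0.0; k=1: 2 − 2cos(π/3) = 1.0; k=2: 2 − 2cos(2π/3) = 3.0.
Laplacian eigenvalues: [0.0, 1.0, 3.0]. Algebraic connectivity (smallest non-zero eigenvalue) = 1.0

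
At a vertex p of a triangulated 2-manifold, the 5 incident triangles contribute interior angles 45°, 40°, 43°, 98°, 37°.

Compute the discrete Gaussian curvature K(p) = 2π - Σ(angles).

Sum of angles = 263°. K = 360° - 263° = 97° = 97π/180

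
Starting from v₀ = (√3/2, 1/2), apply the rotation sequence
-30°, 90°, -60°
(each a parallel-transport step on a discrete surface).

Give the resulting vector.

Total rotation: (-30°) + 90° + (-60°) = 0°. Final vector: (0.8660, 0.5000)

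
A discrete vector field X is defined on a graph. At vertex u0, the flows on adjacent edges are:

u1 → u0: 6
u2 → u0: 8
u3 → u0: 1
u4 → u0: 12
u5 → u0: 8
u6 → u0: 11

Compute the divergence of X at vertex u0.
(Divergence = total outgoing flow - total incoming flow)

Divergence = sum of outgoing flows = (-6) + (-8) + (-1) + (-12) + (-8) + (-11) = -46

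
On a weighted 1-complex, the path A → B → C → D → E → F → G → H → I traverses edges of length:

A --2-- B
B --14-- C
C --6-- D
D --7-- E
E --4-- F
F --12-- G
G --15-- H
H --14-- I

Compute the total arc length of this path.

Arc length = 2 + 14 + 6 + 7 + 4 + 12 + 15 + 14 = 74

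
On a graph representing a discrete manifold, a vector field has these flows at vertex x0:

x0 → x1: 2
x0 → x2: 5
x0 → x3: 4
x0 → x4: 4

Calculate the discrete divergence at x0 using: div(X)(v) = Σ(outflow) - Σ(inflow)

Divergence = sum of outgoing flows = 2 + 5 + 4 + 4 = 15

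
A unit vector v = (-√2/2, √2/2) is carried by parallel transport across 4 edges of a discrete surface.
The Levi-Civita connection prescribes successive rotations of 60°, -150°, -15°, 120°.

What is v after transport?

Total rotation: 60° + (-150°) + (-15°) + 120° = 15°. Final vector: (-0.8660, 0.5000)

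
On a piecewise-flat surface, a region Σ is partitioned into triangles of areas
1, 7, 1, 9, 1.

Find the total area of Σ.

1 + 7 + 1 + 9 + 1 = 19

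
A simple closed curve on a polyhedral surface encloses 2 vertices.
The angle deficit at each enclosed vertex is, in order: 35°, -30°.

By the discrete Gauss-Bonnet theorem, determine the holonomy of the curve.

Holonomy = total enclosed curvature = 35° + (-30°) = 5°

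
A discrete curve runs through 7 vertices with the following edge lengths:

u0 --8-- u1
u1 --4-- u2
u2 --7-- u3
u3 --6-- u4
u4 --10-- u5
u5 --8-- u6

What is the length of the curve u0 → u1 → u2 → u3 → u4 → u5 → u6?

Arc length = 8 + 4 + 7 + 6 + 10 + 8 = 43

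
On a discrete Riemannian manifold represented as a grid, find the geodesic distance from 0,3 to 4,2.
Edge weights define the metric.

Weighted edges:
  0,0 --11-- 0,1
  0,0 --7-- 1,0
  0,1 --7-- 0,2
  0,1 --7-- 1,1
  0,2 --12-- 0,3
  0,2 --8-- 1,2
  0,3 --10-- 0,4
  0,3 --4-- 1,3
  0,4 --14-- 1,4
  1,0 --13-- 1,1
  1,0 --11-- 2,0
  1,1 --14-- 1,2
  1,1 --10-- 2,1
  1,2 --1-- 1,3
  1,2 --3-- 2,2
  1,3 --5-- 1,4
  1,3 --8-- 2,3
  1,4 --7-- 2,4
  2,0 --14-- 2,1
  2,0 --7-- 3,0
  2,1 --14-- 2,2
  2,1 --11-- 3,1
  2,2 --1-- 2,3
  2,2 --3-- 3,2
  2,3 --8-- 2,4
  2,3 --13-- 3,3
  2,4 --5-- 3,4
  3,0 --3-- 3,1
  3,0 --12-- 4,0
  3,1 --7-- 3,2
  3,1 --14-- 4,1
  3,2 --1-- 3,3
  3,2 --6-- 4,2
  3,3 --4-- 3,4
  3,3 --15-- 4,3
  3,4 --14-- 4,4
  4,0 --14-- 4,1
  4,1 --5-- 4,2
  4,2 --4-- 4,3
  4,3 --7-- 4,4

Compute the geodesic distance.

Shortest path: 0,3 → 1,3 → 1,2 → 2,2 → 3,2 → 4,2, total weight = 17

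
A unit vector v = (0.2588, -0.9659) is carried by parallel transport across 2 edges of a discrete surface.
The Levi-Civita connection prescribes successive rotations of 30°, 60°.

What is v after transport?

Total rotation: 30° + 60° = 90°. Final vector: (0.9659, 0.2588)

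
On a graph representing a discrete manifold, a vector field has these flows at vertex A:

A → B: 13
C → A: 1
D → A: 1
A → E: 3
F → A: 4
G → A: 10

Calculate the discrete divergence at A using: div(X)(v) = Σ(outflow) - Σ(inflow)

Divergence = sum of outgoing flows = 13 + (-1) + (-1) + 3 + (-4) + (-10) = 0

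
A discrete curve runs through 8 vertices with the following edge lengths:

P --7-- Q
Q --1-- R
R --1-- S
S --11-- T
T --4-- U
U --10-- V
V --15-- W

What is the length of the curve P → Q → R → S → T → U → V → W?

Arc length = 7 + 1 + 1 + 11 + 4 + 10 + 15 = 49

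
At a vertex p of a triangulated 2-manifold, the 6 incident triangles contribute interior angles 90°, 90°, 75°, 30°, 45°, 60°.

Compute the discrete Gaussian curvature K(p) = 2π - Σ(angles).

Sum of angles = 390°. K = 360° - 390° = -30°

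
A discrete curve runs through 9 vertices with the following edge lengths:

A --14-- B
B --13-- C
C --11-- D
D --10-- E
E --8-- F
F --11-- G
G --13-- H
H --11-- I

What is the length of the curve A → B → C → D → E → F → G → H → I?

Arc length = 14 + 13 + 11 + 10 + 8 + 11 + 13 + 11 = 91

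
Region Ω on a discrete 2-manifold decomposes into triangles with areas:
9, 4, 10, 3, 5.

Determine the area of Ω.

9 + 4 + 10 + 3 + 5 = 31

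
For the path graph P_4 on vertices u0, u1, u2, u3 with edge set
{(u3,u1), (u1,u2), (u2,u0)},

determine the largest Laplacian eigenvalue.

The path graph P_n has Laplacian eigenvalues λ_k = 2 − 2cos(kπ/n), k = 0, 1, …, n−1. Here n = 4:
k=0: 2 − 2cos(0) = 0.0; k=1: 2 − 2cos(π/4) = 0.5858; k=2: 2 − 2cos(π/2) = 2.0; k=3: 2 − 2cos(3π/4) = 3.4142.
Laplacian eigenvalues: [0.0, 0.5858, 2.0, 3.4142]. Largest eigenvalue (spectral radius) = 3.4142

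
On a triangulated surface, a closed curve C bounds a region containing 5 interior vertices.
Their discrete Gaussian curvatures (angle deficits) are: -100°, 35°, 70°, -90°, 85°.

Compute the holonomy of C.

Holonomy = total enclosed curvature = (-100°) + 35° + 70° + (-90°) + 85° = 0°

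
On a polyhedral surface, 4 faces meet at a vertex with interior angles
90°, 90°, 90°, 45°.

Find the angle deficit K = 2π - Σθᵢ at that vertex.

Sum of angles = 315°. K = 360° - 315° = 45° = π/4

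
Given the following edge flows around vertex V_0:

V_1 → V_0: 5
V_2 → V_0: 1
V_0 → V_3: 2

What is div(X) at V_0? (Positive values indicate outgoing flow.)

Divergence = sum of outgoing flows = (-5) + (-1) + 2 = -4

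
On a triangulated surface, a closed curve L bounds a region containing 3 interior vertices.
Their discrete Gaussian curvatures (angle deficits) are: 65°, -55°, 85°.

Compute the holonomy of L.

Holonomy = total enclosed curvature = 65° + (-55°) + 85° = 95°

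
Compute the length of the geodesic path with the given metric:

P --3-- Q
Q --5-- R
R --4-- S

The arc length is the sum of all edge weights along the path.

Arc length = 3 + 5 + 4 = 12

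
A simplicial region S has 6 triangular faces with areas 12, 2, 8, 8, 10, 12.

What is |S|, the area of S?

12 + 2 + 8 + 8 + 10 + 12 = 52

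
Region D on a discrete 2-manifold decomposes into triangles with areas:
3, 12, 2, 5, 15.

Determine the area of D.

3 + 12 + 2 + 5 + 15 = 37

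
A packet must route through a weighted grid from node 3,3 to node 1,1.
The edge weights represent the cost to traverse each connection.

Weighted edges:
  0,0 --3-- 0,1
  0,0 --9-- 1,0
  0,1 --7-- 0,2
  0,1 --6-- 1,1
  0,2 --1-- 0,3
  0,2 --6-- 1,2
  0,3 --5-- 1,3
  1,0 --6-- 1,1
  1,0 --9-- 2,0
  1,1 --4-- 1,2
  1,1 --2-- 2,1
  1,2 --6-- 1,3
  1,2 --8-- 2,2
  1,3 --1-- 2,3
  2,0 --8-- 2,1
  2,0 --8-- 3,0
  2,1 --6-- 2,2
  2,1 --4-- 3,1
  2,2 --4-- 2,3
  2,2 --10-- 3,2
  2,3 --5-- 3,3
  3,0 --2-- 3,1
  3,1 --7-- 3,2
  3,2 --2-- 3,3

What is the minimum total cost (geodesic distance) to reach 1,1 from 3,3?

Shortest path: 3,3 → 3,2 → 3,1 → 2,1 → 1,1, total weight = 15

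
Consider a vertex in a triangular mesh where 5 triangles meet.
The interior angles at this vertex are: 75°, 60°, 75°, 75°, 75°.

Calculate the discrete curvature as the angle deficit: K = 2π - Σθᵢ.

Sum of angles = 360°. K = 360° - 360° = 0° = 0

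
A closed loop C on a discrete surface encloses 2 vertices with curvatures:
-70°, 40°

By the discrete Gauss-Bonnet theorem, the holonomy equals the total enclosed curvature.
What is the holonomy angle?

Holonomy = total enclosed curvature = (-70°) + 40° = -30°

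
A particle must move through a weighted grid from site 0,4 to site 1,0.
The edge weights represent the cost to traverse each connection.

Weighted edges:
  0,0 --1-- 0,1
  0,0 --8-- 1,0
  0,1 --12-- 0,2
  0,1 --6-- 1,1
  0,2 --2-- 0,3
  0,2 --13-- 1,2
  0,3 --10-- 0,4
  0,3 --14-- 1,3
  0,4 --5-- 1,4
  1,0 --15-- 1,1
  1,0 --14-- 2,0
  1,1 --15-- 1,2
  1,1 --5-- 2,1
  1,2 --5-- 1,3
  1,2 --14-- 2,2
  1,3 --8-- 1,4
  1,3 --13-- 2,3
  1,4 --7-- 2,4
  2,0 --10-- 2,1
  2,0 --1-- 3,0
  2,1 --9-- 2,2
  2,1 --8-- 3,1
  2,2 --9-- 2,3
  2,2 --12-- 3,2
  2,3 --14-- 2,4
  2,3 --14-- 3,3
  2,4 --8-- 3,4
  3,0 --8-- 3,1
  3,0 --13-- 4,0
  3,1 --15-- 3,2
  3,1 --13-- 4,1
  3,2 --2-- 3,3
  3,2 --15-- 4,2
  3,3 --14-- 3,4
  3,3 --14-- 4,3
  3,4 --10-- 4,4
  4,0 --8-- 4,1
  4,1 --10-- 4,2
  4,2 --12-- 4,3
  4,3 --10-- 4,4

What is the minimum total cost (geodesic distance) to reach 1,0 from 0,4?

Shortest path: 0,4 → 0,3 → 0,2 → 0,1 → 0,0 → 1,0, total weight = 33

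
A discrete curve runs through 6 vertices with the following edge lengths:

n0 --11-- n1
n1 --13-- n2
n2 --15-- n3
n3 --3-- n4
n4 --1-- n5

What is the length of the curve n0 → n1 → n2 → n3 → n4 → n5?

Arc length = 11 + 13 + 15 + 3 + 1 = 43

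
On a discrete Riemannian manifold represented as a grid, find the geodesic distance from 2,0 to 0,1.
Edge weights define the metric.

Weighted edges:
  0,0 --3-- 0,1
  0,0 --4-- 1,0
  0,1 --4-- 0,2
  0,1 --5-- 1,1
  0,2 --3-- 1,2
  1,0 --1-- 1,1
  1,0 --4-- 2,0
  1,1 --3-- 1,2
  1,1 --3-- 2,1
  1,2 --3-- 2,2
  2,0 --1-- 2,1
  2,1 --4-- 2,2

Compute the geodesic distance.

Shortest path: 2,0 → 2,1 → 1,1 → 0,1, total weight = 9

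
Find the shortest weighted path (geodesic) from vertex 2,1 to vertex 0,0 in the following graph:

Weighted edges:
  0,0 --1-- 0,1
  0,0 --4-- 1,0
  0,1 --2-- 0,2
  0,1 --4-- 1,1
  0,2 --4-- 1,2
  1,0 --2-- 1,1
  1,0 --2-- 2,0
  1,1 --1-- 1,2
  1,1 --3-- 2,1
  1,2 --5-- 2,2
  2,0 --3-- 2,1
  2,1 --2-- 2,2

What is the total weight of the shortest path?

Shortest path: 2,1 → 1,1 → 0,1 → 0,0, total weight = 8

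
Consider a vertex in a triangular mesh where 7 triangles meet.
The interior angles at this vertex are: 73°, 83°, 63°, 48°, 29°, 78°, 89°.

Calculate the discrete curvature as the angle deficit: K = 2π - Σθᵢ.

Sum of angles = 463°. K = 360° - 463° = -103° = -103π/180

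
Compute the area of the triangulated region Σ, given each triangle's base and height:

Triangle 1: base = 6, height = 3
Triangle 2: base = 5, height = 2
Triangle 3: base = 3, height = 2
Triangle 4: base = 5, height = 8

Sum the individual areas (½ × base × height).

(1/2)×6×3 + (1/2)×5×2 + (1/2)×3×2 + (1/2)×5×8 = 37.0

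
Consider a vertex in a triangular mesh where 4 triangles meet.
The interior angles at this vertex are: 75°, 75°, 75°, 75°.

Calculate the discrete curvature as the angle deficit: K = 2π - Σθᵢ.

Sum of angles = 300°. K = 360° - 300° = 60°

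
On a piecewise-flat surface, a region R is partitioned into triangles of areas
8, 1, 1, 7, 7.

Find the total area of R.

8 + 1 + 1 + 7 + 7 = 24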